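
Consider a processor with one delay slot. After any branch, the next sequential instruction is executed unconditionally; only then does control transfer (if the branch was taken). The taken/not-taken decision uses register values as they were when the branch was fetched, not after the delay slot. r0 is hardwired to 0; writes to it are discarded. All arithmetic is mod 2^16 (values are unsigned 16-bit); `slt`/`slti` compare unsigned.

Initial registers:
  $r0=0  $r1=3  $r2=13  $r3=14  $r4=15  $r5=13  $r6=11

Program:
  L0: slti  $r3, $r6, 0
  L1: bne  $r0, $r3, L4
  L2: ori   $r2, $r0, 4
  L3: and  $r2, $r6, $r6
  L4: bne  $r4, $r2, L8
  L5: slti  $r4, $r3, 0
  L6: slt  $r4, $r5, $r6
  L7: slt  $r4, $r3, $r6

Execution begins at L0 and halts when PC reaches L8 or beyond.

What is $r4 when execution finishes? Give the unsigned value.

0

PC=0  slti  $r3, $r6, 0      | $r0=0 $r1=3 $r2=13 $r3=0 $r4=15 $r5=13 $r6=11
PC=1  bne  $r0, $r3, L4      | $r0=0 $r1=3 $r2=13 $r3=0 $r4=15 $r5=13 $r6=11  [not taken]
PC=2  ori   $r2, $r0, 4      | $r0=0 $r1=3 $r2=4 $r3=0 $r4=15 $r5=13 $r6=11
PC=3  and  $r2, $r6, $r6     | $r0=0 $r1=3 $r2=11 $r3=0 $r4=15 $r5=13 $r6=11
PC=4  bne  $r4, $r2, L8      | $r0=0 $r1=3 $r2=11 $r3=0 $r4=15 $r5=13 $r6=11  [TAKEN]
PC=5  slti  $r4, $r3, 0      | $r0=0 $r1=3 $r2=11 $r3=0 $r4=0 $r5=13 $r6=11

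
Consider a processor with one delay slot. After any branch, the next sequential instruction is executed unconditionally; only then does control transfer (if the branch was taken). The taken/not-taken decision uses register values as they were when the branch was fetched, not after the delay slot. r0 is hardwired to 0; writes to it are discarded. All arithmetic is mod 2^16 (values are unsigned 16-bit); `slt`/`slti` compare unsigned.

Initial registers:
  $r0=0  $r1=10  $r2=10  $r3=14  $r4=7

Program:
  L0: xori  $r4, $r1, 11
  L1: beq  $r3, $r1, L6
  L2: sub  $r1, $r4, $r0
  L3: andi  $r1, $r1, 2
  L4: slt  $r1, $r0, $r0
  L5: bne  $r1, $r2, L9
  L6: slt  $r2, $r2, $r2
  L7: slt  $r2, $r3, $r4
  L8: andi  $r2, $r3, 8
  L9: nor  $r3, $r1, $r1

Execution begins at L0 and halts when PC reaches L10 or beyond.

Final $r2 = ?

0

#0 xori  $r4, $r1, 11 ; 0/10/10/14/1
#1 beq  $r3, $r1, L6 ; 0/10/10/14/1 ; →fallthru
#2 sub  $r1, $r4, $r0 ; 0/1/10/14/1
#3 andi  $r1, $r1, 2 ; 0/0/10/14/1
#4 slt  $r1, $r0, $r0 ; 0/0/10/14/1
#5 bne  $r1, $r2, L9 ; 0/0/10/14/1 ; →target
#6 slt  $r2, $r2, $r2 ; 0/0/0/14/1
#9 nor  $r3, $r1, $r1 ; 0/0/0/65535/1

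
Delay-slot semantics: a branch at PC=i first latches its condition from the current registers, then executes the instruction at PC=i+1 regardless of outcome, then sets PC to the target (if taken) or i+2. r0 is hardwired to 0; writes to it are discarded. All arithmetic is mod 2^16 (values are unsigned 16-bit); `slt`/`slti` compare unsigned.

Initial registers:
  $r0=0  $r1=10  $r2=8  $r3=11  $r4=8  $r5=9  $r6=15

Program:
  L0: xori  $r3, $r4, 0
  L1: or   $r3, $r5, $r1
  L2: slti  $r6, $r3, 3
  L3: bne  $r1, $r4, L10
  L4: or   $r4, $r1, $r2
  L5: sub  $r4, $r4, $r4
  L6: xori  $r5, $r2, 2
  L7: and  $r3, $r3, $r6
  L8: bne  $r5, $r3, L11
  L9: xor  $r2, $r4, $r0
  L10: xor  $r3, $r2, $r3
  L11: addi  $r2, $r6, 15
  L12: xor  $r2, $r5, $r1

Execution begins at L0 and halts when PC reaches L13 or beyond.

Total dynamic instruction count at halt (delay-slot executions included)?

#0 xori  $r3, $r4, 0 ; 0/10/8/8/8/9/15
#1 or   $r3, $r5, $r1 ; 0/10/8/11/8/9/15
#2 slti  $r6, $r3, 3 ; 0/10/8/11/8/9/0
#3 bne  $r1, $r4, L10 ; 0/10/8/11/8/9/0 ; →target
#4 or   $r4, $r1, $r2 ; 0/10/8/11/10/9/0
#10 xor  $r3, $r2, $r3 ; 0/10/8/3/10/9/0
#11 addi  $r2, $r6, 15 ; 0/10/15/3/10/9/0
#12 xor  $r2, $r5, $r1 ; 0/10/3/3/10/9/0

8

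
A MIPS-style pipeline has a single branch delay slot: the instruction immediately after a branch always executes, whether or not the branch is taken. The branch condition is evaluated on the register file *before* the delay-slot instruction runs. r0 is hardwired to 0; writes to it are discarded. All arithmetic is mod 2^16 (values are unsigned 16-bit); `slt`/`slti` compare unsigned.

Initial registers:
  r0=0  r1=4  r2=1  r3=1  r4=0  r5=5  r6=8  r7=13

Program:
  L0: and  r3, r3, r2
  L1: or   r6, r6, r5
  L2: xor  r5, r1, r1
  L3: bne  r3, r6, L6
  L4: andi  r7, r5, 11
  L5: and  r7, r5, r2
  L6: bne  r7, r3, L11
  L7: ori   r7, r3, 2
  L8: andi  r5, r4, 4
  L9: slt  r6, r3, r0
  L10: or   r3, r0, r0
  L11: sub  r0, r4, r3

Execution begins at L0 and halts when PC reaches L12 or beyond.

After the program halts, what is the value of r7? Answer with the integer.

3

#0 and  r3, r3, r2 ; 0/4/1/1/0/5/8/13
#1 or   r6, r6, r5 ; 0/4/1/1/0/5/13/13
#2 xor  r5, r1, r1 ; 0/4/1/1/0/0/13/13
#3 bne  r3, r6, L6 ; 0/4/1/1/0/0/13/13 ; →target
#4 andi  r7, r5, 11 ; 0/4/1/1/0/0/13/0
#6 bne  r7, r3, L11 ; 0/4/1/1/0/0/13/0 ; →target
#7 ori   r7, r3, 2 ; 0/4/1/1/0/0/13/3
#11 sub  r0, r4, r3 ; 0/4/1/1/0/0/13/3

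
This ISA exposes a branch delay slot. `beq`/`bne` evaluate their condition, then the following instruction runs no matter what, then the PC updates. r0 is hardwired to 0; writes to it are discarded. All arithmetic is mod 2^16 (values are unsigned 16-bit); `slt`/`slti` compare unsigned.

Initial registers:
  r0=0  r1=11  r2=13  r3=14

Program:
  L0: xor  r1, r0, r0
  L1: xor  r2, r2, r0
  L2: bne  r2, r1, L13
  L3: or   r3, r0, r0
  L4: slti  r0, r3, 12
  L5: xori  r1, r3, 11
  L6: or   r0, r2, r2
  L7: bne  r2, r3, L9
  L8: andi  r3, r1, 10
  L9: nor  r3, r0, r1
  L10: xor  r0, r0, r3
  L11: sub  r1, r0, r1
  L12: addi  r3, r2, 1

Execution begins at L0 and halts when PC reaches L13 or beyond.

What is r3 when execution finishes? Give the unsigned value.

0

[0] xor  r1, r0, r0  →  {r0:0, r1:0, r2:13, r3:14}
[1] xor  r2, r2, r0  →  {r0:0, r1:0, r2:13, r3:14}
[2] bne  r2, r1, L13  →  {r0:0, r1:0, r2:13, r3:14}  ⟨branch taken⟩
[3] or   r3, r0, r0  →  {r0:0, r1:0, r2:13, r3:0}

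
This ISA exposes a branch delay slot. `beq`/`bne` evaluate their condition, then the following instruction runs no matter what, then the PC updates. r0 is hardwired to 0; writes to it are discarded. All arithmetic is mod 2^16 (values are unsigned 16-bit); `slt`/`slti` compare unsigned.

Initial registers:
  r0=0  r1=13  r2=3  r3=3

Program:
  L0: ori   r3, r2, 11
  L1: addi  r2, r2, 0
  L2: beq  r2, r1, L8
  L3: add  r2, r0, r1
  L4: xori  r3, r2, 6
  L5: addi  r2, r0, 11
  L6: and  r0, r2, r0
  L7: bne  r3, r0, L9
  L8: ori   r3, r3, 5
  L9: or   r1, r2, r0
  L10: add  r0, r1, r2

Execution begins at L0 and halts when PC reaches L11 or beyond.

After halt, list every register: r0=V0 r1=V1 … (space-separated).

r0=0 r1=11 r2=11 r3=15

PC=0  ori   r3, r2, 11       | r0=0 r1=13 r2=3 r3=11
PC=1  addi  r2, r2, 0        | r0=0 r1=13 r2=3 r3=11
PC=2  beq  r2, r1, L8        | r0=0 r1=13 r2=3 r3=11  [not taken]
PC=3  add  r2, r0, r1        | r0=0 r1=13 r2=13 r3=11
PC=4  xori  r3, r2, 6        | r0=0 r1=13 r2=13 r3=11
PC=5  addi  r2, r0, 11       | r0=0 r1=13 r2=11 r3=11
PC=6  and  r0, r2, r0        | r0=0 r1=13 r2=11 r3=11
PC=7  bne  r3, r0, L9        | r0=0 r1=13 r2=11 r3=11  [TAKEN]
PC=8  ori   r3, r3, 5        | r0=0 r1=13 r2=11 r3=15
PC=9  or   r1, r2, r0        | r0=0 r1=11 r2=11 r3=15
PC=10 add  r0, r1, r2        | r0=0 r1=11 r2=11 r3=15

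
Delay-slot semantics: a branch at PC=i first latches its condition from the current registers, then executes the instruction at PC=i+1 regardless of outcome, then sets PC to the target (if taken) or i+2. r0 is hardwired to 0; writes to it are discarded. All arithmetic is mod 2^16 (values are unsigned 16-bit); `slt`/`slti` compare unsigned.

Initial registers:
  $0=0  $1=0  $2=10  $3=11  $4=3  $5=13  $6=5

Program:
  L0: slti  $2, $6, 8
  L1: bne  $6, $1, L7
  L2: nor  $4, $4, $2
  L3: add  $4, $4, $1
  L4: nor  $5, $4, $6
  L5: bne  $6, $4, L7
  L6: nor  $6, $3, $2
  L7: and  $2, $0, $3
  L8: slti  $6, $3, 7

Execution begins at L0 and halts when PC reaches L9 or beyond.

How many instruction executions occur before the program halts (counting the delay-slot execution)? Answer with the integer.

5

#0 slti  $2, $6, 8 ; 0/0/1/11/3/13/5
#1 bne  $6, $1, L7 ; 0/0/1/11/3/13/5 ; →target
#2 nor  $4, $4, $2 ; 0/0/1/11/65532/13/5
#7 and  $2, $0, $3 ; 0/0/0/11/65532/13/5
#8 slti  $6, $3, 7 ; 0/0/0/11/65532/13/0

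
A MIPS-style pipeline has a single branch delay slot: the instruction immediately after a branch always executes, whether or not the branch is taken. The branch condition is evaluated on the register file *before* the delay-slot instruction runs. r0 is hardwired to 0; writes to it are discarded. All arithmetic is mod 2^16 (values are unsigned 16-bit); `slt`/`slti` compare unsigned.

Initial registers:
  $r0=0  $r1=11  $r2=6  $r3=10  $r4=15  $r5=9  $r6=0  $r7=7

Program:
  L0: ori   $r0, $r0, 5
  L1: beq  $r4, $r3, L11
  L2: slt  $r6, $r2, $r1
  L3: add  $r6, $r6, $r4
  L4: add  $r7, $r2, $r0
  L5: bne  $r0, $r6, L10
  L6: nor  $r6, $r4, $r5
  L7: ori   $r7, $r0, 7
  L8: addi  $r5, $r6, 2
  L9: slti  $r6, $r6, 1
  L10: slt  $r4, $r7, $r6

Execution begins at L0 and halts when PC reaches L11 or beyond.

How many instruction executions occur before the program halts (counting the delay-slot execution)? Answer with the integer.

8

[0] ori   $r0, $r0, 5  →  {$r0:0, $r1:11, $r2:6, $r3:10, $r4:15, $r5:9, $r6:0, $r7:7}
[1] beq  $r4, $r3, L11  →  {$r0:0, $r1:11, $r2:6, $r3:10, $r4:15, $r5:9, $r6:0, $r7:7}  ⟨branch fallthrough⟩
[2] slt  $r6, $r2, $r1  →  {$r0:0, $r1:11, $r2:6, $r3:10, $r4:15, $r5:9, $r6:1, $r7:7}
[3] add  $r6, $r6, $r4  →  {$r0:0, $r1:11, $r2:6, $r3:10, $r4:15, $r5:9, $r6:16, $r7:7}
[4] add  $r7, $r2, $r0  →  {$r0:0, $r1:11, $r2:6, $r3:10, $r4:15, $r5:9, $r6:16, $r7:6}
[5] bne  $r0, $r6, L10  →  {$r0:0, $r1:11, $r2:6, $r3:10, $r4:15, $r5:9, $r6:16, $r7:6}  ⟨branch taken⟩
[6] nor  $r6, $r4, $r5  →  {$r0:0, $r1:11, $r2:6, $r3:10, $r4:15, $r5:9, $r6:65520, $r7:6}
[10] slt  $r4, $r7, $r6  →  {$r0:0, $r1:11, $r2:6, $r3:10, $r4:1, $r5:9, $r6:65520, $r7:6}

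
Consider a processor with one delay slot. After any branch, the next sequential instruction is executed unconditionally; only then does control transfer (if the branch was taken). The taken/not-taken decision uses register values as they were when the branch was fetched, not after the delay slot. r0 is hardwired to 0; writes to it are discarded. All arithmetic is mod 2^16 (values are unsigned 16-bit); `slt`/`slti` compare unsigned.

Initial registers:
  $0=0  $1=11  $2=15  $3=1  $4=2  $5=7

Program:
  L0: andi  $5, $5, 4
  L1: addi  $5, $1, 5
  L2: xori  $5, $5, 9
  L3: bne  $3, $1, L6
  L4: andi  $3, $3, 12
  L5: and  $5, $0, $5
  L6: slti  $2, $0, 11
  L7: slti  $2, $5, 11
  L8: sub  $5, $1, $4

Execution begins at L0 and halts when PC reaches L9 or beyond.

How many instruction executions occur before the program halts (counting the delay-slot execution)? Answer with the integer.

[0] andi  $5, $5, 4  →  {$0:0, $1:11, $2:15, $3:1, $4:2, $5:4}
[1] addi  $5, $1, 5  →  {$0:0, $1:11, $2:15, $3:1, $4:2, $5:16}
[2] xori  $5, $5, 9  →  {$0:0, $1:11, $2:15, $3:1, $4:2, $5:25}
[3] bne  $3, $1, L6  →  {$0:0, $1:11, $2:15, $3:1, $4:2, $5:25}  ⟨branch taken⟩
[4] andi  $3, $3, 12  →  {$0:0, $1:11, $2:15, $3:0, $4:2, $5:25}
[6] slti  $2, $0, 11  →  {$0:0, $1:11, $2:1, $3:0, $4:2, $5:25}
[7] slti  $2, $5, 11  →  {$0:0, $1:11, $2:0, $3:0, $4:2, $5:25}
[8] sub  $5, $1, $4  →  {$0:0, $1:11, $2:0, $3:0, $4:2, $5:9}

8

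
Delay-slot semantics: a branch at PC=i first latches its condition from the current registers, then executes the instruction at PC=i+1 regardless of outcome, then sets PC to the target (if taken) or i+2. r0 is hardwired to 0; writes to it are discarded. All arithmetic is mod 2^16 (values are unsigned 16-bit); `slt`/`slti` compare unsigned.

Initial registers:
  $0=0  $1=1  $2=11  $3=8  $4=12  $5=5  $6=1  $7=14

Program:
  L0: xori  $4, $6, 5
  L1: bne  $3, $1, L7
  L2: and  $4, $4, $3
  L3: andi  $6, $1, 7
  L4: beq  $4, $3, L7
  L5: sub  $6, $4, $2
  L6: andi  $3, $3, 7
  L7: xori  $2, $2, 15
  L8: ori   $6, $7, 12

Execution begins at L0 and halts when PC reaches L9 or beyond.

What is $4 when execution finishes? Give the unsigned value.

PC=0  xori  $4, $6, 5        | $0=0 $1=1 $2=11 $3=8 $4=4 $5=5 $6=1 $7=14
PC=1  bne  $3, $1, L7        | $0=0 $1=1 $2=11 $3=8 $4=4 $5=5 $6=1 $7=14  [TAKEN]
PC=2  and  $4, $4, $3        | $0=0 $1=1 $2=11 $3=8 $4=0 $5=5 $6=1 $7=14
PC=7  xori  $2, $2, 15       | $0=0 $1=1 $2=4 $3=8 $4=0 $5=5 $6=1 $7=14
PC=8  ori   $6, $7, 12       | $0=0 $1=1 $2=4 $3=8 $4=0 $5=5 $6=14 $7=14

0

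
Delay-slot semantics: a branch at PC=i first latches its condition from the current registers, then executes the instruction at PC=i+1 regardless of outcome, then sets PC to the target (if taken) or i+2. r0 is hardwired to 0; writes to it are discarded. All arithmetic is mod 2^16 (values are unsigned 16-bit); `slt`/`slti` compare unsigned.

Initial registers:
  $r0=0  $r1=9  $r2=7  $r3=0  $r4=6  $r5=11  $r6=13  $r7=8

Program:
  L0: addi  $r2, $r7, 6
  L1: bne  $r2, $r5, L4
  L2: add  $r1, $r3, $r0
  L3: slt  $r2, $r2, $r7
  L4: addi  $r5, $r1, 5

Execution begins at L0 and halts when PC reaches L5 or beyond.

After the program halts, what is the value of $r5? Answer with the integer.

5

[0] addi  $r2, $r7, 6  →  {$r0:0, $r1:9, $r2:14, $r3:0, $r4:6, $r5:11, $r6:13, $r7:8}
[1] bne  $r2, $r5, L4  →  {$r0:0, $r1:9, $r2:14, $r3:0, $r4:6, $r5:11, $r6:13, $r7:8}  ⟨branch taken⟩
[2] add  $r1, $r3, $r0  →  {$r0:0, $r1:0, $r2:14, $r3:0, $r4:6, $r5:11, $r6:13, $r7:8}
[4] addi  $r5, $r1, 5  →  {$r0:0, $r1:0, $r2:14, $r3:0, $r4:6, $r5:5, $r6:13, $r7:8}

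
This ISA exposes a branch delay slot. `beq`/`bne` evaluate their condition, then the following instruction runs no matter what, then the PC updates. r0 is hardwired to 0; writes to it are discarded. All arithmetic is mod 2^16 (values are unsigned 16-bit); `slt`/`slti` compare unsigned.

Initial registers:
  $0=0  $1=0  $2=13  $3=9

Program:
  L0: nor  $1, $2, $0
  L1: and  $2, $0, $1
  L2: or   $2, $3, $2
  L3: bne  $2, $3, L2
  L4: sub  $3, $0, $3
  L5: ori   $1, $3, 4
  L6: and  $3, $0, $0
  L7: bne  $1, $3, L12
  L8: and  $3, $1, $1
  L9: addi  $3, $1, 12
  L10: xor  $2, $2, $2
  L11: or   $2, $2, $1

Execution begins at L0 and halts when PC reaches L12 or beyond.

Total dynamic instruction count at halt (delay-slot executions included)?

  step pc=0: nor  $1, $2, $0  regs=(0,65522,13,9)
  step pc=1: and  $2, $0, $1  regs=(0,65522,0,9)
  step pc=2: or   $2, $3, $2  regs=(0,65522,9,9)
  step pc=3: bne  $2, $3, L2  cond=F  regs=(0,65522,9,9)
  step pc=4: sub  $3, $0, $3  regs=(0,65522,9,65527)
  step pc=5: ori   $1, $3, 4  regs=(0,65527,9,65527)
  step pc=6: and  $3, $0, $0  regs=(0,65527,9,0)
  step pc=7: bne  $1, $3, L12  cond=T  regs=(0,65527,9,0)
  step pc=8: and  $3, $1, $1  regs=(0,65527,9,65527)

9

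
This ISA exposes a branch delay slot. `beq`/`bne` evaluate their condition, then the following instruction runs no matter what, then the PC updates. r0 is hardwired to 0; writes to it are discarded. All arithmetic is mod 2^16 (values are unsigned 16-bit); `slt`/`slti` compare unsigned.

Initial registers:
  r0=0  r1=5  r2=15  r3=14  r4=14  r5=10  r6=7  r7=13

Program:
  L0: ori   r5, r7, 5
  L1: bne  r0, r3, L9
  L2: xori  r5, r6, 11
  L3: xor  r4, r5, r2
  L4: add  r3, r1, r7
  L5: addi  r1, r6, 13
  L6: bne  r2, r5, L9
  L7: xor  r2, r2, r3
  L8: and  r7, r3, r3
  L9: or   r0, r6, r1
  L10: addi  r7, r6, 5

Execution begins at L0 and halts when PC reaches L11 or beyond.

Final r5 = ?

[0] ori   r5, r7, 5  →  {r0:0, r1:5, r2:15, r3:14, r4:14, r5:13, r6:7, r7:13}
[1] bne  r0, r3, L9  →  {r0:0, r1:5, r2:15, r3:14, r4:14, r5:13, r6:7, r7:13}  ⟨branch taken⟩
[2] xori  r5, r6, 11  →  {r0:0, r1:5, r2:15, r3:14, r4:14, r5:12, r6:7, r7:13}
[9] or   r0, r6, r1  →  {r0:0, r1:5, r2:15, r3:14, r4:14, r5:12, r6:7, r7:13}
[10] addi  r7, r6, 5  →  {r0:0, r1:5, r2:15, r3:14, r4:14, r5:12, r6:7, r7:12}

12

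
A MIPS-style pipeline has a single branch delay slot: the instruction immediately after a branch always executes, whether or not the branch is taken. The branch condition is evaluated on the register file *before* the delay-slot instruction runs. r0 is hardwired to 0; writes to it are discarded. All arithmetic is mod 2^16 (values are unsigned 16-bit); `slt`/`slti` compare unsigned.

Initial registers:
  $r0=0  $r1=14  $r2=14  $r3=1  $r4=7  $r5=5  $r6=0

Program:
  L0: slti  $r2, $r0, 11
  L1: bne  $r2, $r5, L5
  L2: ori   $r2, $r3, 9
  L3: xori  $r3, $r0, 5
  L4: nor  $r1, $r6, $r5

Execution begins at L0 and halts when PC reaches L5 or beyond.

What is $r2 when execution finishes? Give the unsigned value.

9

#0 slti  $r2, $r0, 11 ; 0/14/1/1/7/5/0
#1 bne  $r2, $r5, L5 ; 0/14/1/1/7/5/0 ; →target
#2 ori   $r2, $r3, 9 ; 0/14/9/1/7/5/0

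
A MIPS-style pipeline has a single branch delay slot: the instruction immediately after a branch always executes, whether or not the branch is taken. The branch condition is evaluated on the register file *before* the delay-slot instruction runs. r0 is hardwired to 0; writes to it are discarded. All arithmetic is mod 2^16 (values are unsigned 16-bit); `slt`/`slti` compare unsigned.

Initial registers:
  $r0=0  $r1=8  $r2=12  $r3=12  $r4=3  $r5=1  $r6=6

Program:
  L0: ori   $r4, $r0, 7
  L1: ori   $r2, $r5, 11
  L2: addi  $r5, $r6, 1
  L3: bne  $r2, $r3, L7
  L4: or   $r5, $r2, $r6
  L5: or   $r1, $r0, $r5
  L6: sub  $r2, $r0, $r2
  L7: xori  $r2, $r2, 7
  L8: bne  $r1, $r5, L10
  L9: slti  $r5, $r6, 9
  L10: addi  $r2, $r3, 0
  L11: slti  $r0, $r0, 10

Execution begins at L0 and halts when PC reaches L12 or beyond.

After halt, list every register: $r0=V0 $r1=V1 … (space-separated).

$r0=0 $r1=8 $r2=12 $r3=12 $r4=7 $r5=1 $r6=6

#0 ori   $r4, $r0, 7 ; 0/8/12/12/7/1/6
#1 ori   $r2, $r5, 11 ; 0/8/11/12/7/1/6
#2 addi  $r5, $r6, 1 ; 0/8/11/12/7/7/6
#3 bne  $r2, $r3, L7 ; 0/8/11/12/7/7/6 ; →target
#4 or   $r5, $r2, $r6 ; 0/8/11/12/7/15/6
#7 xori  $r2, $r2, 7 ; 0/8/12/12/7/15/6
#8 bne  $r1, $r5, L10 ; 0/8/12/12/7/15/6 ; →target
#9 slti  $r5, $r6, 9 ; 0/8/12/12/7/1/6
#10 addi  $r2, $r3, 0 ; 0/8/12/12/7/1/6
#11 slti  $r0, $r0, 10 ; 0/8/12/12/7/1/6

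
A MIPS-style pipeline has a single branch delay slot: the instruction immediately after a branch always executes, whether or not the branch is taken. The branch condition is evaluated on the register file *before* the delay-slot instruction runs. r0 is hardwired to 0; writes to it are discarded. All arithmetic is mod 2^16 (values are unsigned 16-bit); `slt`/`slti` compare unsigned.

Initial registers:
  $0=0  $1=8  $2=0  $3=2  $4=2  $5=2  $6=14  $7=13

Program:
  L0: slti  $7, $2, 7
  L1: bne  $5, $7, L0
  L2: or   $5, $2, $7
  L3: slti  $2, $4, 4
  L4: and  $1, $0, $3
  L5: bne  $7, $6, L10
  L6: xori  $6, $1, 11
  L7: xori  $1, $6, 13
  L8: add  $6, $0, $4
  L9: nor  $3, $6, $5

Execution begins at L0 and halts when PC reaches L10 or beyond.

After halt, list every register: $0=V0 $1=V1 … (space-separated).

$0=0 $1=0 $2=1 $3=2 $4=2 $5=1 $6=11 $7=1

[0] slti  $7, $2, 7  →  {$0:0, $1:8, $2:0, $3:2, $4:2, $5:2, $6:14, $7:1}
[1] bne  $5, $7, L0  →  {$0:0, $1:8, $2:0, $3:2, $4:2, $5:2, $6:14, $7:1}  ⟨branch taken⟩
[2] or   $5, $2, $7  →  {$0:0, $1:8, $2:0, $3:2, $4:2, $5:1, $6:14, $7:1}
[0] slti  $7, $2, 7  →  {$0:0, $1:8, $2:0, $3:2, $4:2, $5:1, $6:14, $7:1}
[1] bne  $5, $7, L0  →  {$0:0, $1:8, $2:0, $3:2, $4:2, $5:1, $6:14, $7:1}  ⟨branch fallthrough⟩
[2] or   $5, $2, $7  →  {$0:0, $1:8, $2:0, $3:2, $4:2, $5:1, $6:14, $7:1}
[3] slti  $2, $4, 4  →  {$0:0, $1:8, $2:1, $3:2, $4:2, $5:1, $6:14, $7:1}
[4] and  $1, $0, $3  →  {$0:0, $1:0, $2:1, $3:2, $4:2, $5:1, $6:14, $7:1}
[5] bne  $7, $6, L10  →  {$0:0, $1:0, $2:1, $3:2, $4:2, $5:1, $6:14, $7:1}  ⟨branch taken⟩
[6] xori  $6, $1, 11  →  {$0:0, $1:0, $2:1, $3:2, $4:2, $5:1, $6:11, $7:1}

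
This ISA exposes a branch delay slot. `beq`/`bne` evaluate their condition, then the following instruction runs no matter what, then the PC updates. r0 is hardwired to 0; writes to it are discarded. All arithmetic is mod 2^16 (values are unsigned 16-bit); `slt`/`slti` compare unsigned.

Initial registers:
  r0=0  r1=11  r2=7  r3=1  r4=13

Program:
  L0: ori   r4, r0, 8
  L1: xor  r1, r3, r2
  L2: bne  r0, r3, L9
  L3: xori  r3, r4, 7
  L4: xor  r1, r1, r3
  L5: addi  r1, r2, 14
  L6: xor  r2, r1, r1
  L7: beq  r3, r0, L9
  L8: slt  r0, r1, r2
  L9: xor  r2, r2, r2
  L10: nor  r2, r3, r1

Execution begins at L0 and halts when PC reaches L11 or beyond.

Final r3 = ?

15

  step pc=0: ori   r4, r0, 8  regs=(0,11,7,1,8)
  step pc=1: xor  r1, r3, r2  regs=(0,6,7,1,8)
  step pc=2: bne  r0, r3, L9  cond=T  regs=(0,6,7,1,8)
  step pc=3: xori  r3, r4, 7  regs=(0,6,7,15,8)
  step pc=9: xor  r2, r2, r2  regs=(0,6,0,15,8)
  step pc=10: nor  r2, r3, r1  regs=(0,6,65520,15,8)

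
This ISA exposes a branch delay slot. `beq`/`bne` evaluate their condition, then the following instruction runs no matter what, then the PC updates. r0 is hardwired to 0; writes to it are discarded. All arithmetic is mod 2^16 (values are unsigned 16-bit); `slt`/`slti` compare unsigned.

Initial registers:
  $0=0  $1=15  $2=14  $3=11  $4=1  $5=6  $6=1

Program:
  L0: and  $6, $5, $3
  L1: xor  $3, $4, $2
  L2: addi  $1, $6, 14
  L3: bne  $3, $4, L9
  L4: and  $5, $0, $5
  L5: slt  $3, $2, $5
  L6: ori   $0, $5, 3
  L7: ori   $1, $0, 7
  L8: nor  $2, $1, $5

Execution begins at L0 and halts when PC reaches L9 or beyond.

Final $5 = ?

0

#0 and  $6, $5, $3 ; 0/15/14/11/1/6/2
#1 xor  $3, $4, $2 ; 0/15/14/15/1/6/2
#2 addi  $1, $6, 14 ; 0/16/14/15/1/6/2
#3 bne  $3, $4, L9 ; 0/16/14/15/1/6/2 ; →target
#4 and  $5, $0, $5 ; 0/16/14/15/1/0/2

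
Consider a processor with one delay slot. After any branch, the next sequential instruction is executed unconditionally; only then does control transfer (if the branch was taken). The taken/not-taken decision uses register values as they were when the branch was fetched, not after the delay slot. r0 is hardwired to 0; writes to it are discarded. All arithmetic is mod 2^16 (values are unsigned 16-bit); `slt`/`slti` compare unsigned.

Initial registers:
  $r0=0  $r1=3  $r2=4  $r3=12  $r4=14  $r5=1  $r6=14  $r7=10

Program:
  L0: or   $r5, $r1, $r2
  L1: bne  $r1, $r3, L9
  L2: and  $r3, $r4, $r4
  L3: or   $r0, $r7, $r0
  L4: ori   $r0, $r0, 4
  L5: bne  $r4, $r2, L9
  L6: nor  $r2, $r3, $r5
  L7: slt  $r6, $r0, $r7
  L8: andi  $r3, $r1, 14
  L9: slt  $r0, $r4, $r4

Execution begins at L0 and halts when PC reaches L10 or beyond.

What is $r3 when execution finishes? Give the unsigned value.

14

[0] or   $r5, $r1, $r2  →  {$r0:0, $r1:3, $r2:4, $r3:12, $r4:14, $r5:7, $r6:14, $r7:10}
[1] bne  $r1, $r3, L9  →  {$r0:0, $r1:3, $r2:4, $r3:12, $r4:14, $r5:7, $r6:14, $r7:10}  ⟨branch taken⟩
[2] and  $r3, $r4, $r4  →  {$r0:0, $r1:3, $r2:4, $r3:14, $r4:14, $r5:7, $r6:14, $r7:10}
[9] slt  $r0, $r4, $r4  →  {$r0:0, $r1:3, $r2:4, $r3:14, $r4:14, $r5:7, $r6:14, $r7:10}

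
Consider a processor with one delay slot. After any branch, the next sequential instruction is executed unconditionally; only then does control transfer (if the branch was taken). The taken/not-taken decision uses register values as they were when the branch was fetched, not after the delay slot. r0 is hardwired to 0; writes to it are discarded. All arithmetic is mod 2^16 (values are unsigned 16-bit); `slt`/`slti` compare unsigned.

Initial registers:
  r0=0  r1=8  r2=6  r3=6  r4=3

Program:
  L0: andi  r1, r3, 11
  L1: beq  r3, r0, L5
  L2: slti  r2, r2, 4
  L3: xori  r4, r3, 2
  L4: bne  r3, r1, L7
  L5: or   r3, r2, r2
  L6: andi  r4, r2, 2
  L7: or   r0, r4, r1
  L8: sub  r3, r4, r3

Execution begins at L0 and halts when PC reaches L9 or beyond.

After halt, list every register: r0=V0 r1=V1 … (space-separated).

#0 andi  r1, r3, 11 ; 0/2/6/6/3
#1 beq  r3, r0, L5 ; 0/2/6/6/3 ; →fallthru
#2 slti  r2, r2, 4 ; 0/2/0/6/3
#3 xori  r4, r3, 2 ; 0/2/0/6/4
#4 bne  r3, r1, L7 ; 0/2/0/6/4 ; →target
#5 or   r3, r2, r2 ; 0/2/0/0/4
#7 or   r0, r4, r1 ; 0/2/0/0/4
#8 sub  r3, r4, r3 ; 0/2/0/4/4

r0=0 r1=2 r2=0 r3=4 r4=4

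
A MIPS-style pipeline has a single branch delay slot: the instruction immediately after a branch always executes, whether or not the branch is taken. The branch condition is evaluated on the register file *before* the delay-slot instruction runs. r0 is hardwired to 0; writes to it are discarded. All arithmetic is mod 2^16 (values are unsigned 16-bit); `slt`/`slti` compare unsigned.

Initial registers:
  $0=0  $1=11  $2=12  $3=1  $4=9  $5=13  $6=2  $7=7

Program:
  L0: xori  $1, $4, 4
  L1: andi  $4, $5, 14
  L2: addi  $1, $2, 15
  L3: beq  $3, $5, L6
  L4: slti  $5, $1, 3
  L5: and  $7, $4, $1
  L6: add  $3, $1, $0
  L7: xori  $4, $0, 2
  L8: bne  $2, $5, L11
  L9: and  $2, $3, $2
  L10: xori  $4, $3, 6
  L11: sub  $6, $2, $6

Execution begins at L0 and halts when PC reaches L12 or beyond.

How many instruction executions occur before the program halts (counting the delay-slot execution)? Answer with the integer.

PC=0  xori  $1, $4, 4        | $0=0 $1=13 $2=12 $3=1 $4=9 $5=13 $6=2 $7=7
PC=1  andi  $4, $5, 14       | $0=0 $1=13 $2=12 $3=1 $4=12 $5=13 $6=2 $7=7
PC=2  addi  $1, $2, 15       | $0=0 $1=27 $2=12 $3=1 $4=12 $5=13 $6=2 $7=7
PC=3  beq  $3, $5, L6        | $0=0 $1=27 $2=12 $3=1 $4=12 $5=13 $6=2 $7=7  [not taken]
PC=4  slti  $5, $1, 3        | $0=0 $1=27 $2=12 $3=1 $4=12 $5=0 $6=2 $7=7
PC=5  and  $7, $4, $1        | $0=0 $1=27 $2=12 $3=1 $4=12 $5=0 $6=2 $7=8
PC=6  add  $3, $1, $0        | $0=0 $1=27 $2=12 $3=27 $4=12 $5=0 $6=2 $7=8
PC=7  xori  $4, $0, 2        | $0=0 $1=27 $2=12 $3=27 $4=2 $5=0 $6=2 $7=8
PC=8  bne  $2, $5, L11       | $0=0 $1=27 $2=12 $3=27 $4=2 $5=0 $6=2 $7=8  [TAKEN]
PC=9  and  $2, $3, $2        | $0=0 $1=27 $2=8 $3=27 $4=2 $5=0 $6=2 $7=8
PC=11 sub  $6, $2, $6        | $0=0 $1=27 $2=8 $3=27 $4=2 $5=0 $6=6 $7=8

11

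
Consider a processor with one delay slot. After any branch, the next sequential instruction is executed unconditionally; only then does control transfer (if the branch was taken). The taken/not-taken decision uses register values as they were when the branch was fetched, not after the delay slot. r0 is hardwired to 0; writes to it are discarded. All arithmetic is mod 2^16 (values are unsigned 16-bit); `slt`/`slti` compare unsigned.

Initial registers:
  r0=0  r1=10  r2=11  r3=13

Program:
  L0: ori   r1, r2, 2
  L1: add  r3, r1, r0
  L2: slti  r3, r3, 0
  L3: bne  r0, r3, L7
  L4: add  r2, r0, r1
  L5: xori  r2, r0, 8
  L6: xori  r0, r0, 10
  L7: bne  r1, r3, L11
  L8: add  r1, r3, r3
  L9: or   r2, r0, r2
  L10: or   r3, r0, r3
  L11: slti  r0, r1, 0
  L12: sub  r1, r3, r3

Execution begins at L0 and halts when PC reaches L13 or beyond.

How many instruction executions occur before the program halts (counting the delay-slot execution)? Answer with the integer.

[0] ori   r1, r2, 2  →  {r0:0, r1:11, r2:11, r3:13}
[1] add  r3, r1, r0  →  {r0:0, r1:11, r2:11, r3:11}
[2] slti  r3, r3, 0  →  {r0:0, r1:11, r2:11, r3:0}
[3] bne  r0, r3, L7  →  {r0:0, r1:11, r2:11, r3:0}  ⟨branch fallthrough⟩
[4] add  r2, r0, r1  →  {r0:0, r1:11, r2:11, r3:0}
[5] xori  r2, r0, 8  →  {r0:0, r1:11, r2:8, r3:0}
[6] xori  r0, r0, 10  →  {r0:0, r1:11, r2:8, r3:0}
[7] bne  r1, r3, L11  →  {r0:0, r1:11, r2:8, r3:0}  ⟨branch taken⟩
[8] add  r1, r3, r3  →  {r0:0, r1:0, r2:8, r3:0}
[11] slti  r0, r1, 0  →  {r0:0, r1:0, r2:8, r3:0}
[12] sub  r1, r3, r3  →  {r0:0, r1:0, r2:8, r3:0}

11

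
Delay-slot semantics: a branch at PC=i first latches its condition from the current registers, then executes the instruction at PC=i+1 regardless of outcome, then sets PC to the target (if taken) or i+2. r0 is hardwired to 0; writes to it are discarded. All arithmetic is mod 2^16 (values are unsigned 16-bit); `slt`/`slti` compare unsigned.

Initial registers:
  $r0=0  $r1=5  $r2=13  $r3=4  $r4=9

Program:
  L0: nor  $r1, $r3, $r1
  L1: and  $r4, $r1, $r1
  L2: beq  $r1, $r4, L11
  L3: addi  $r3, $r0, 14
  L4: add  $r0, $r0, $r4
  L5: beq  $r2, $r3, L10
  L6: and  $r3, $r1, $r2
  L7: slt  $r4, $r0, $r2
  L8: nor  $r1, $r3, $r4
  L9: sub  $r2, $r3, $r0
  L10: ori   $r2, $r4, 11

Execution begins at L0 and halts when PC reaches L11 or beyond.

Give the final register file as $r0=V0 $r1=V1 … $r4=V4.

  step pc=0: nor  $r1, $r3, $r1  regs=(0,65530,13,4,9)
  step pc=1: and  $r4, $r1, $r1  regs=(0,65530,13,4,65530)
  step pc=2: beq  $r1, $r4, L11  cond=T  regs=(0,65530,13,4,65530)
  step pc=3: addi  $r3, $r0, 14  regs=(0,65530,13,14,65530)

$r0=0 $r1=65530 $r2=13 $r3=14 $r4=65530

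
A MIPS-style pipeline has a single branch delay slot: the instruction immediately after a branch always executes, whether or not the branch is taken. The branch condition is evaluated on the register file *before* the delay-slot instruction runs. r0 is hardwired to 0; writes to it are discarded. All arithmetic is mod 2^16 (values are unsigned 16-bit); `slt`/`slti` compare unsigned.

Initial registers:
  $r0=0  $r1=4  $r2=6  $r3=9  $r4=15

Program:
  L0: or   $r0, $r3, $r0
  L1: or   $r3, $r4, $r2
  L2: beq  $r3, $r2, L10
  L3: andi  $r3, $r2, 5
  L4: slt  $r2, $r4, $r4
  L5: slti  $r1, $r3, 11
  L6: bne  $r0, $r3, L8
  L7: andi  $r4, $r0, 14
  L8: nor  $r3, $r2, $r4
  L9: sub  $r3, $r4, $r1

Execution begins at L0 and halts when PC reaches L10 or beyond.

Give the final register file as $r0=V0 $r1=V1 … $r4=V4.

$r0=0 $r1=1 $r2=0 $r3=65535 $r4=0

PC=0  or   $r0, $r3, $r0     | $r0=0 $r1=4 $r2=6 $r3=9 $r4=15
PC=1  or   $r3, $r4, $r2     | $r0=0 $r1=4 $r2=6 $r3=15 $r4=15
PC=2  beq  $r3, $r2, L10     | $r0=0 $r1=4 $r2=6 $r3=15 $r4=15  [not taken]
PC=3  andi  $r3, $r2, 5      | $r0=0 $r1=4 $r2=6 $r3=4 $r4=15
PC=4  slt  $r2, $r4, $r4     | $r0=0 $r1=4 $r2=0 $r3=4 $r4=15
PC=5  slti  $r1, $r3, 11     | $r0=0 $r1=1 $r2=0 $r3=4 $r4=15
PC=6  bne  $r0, $r3, L8      | $r0=0 $r1=1 $r2=0 $r3=4 $r4=15  [TAKEN]
PC=7  andi  $r4, $r0, 14     | $r0=0 $r1=1 $r2=0 $r3=4 $r4=0
PC=8  nor  $r3, $r2, $r4     | $r0=0 $r1=1 $r2=0 $r3=65535 $r4=0
PC=9  sub  $r3, $r4, $r1     | $r0=0 $r1=1 $r2=0 $r3=65535 $r4=0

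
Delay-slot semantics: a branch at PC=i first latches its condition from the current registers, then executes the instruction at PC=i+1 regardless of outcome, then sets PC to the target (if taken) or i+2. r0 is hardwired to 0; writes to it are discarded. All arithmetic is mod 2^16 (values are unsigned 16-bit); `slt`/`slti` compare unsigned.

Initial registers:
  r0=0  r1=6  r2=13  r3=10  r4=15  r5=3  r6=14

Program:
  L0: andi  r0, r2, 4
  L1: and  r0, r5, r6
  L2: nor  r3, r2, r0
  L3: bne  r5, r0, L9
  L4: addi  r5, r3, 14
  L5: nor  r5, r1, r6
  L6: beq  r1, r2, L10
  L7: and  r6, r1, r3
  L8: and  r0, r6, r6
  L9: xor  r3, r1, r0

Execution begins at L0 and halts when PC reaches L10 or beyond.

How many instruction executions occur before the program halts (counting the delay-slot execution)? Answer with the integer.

6

[0] andi  r0, r2, 4  →  {r0:0, r1:6, r2:13, r3:10, r4:15, r5:3, r6:14}
[1] and  r0, r5, r6  →  {r0:0, r1:6, r2:13, r3:10, r4:15, r5:3, r6:14}
[2] nor  r3, r2, r0  →  {r0:0, r1:6, r2:13, r3:65522, r4:15, r5:3, r6:14}
[3] bne  r5, r0, L9  →  {r0:0, r1:6, r2:13, r3:65522, r4:15, r5:3, r6:14}  ⟨branch taken⟩
[4] addi  r5, r3, 14  →  {r0:0, r1:6, r2:13, r3:65522, r4:15, r5:0, r6:14}
[9] xor  r3, r1, r0  →  {r0:0, r1:6, r2:13, r3:6, r4:15, r5:0, r6:14}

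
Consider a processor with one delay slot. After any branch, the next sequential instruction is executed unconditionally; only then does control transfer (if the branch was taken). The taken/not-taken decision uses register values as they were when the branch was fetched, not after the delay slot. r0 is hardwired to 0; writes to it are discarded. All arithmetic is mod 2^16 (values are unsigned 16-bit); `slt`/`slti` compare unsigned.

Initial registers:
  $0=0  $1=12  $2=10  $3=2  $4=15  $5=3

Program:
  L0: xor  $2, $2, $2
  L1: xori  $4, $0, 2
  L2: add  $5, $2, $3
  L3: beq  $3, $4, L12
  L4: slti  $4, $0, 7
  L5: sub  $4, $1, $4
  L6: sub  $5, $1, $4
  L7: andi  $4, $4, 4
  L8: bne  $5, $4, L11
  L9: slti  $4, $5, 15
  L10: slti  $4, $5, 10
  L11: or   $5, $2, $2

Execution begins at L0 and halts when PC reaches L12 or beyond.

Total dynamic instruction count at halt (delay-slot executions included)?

5

PC=0  xor  $2, $2, $2        | $0=0 $1=12 $2=0 $3=2 $4=15 $5=3
PC=1  xori  $4, $0, 2        | $0=0 $1=12 $2=0 $3=2 $4=2 $5=3
PC=2  add  $5, $2, $3        | $0=0 $1=12 $2=0 $3=2 $4=2 $5=2
PC=3  beq  $3, $4, L12       | $0=0 $1=12 $2=0 $3=2 $4=2 $5=2  [TAKEN]
PC=4  slti  $4, $0, 7        | $0=0 $1=12 $2=0 $3=2 $4=1 $5=2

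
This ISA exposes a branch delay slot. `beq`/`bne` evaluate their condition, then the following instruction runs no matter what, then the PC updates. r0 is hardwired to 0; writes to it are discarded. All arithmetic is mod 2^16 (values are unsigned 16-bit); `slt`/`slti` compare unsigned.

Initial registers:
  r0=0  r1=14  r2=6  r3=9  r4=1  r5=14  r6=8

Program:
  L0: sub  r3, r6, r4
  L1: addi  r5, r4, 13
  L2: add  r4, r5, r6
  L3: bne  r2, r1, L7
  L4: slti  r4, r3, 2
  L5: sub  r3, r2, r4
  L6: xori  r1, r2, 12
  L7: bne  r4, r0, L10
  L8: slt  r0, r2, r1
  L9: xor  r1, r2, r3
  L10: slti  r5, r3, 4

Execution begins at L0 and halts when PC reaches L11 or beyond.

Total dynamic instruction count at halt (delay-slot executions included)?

#0 sub  r3, r6, r4 ; 0/14/6/7/1/14/8
#1 addi  r5, r4, 13 ; 0/14/6/7/1/14/8
#2 add  r4, r5, r6 ; 0/14/6/7/22/14/8
#3 bne  r2, r1, L7 ; 0/14/6/7/22/14/8 ; →target
#4 slti  r4, r3, 2 ; 0/14/6/7/0/14/8
#7 bne  r4, r0, L10 ; 0/14/6/7/0/14/8 ; →fallthru
#8 slt  r0, r2, r1 ; 0/14/6/7/0/14/8
#9 xor  r1, r2, r3 ; 0/1/6/7/0/14/8
#10 slti  r5, r3, 4 ; 0/1/6/7/0/0/8

9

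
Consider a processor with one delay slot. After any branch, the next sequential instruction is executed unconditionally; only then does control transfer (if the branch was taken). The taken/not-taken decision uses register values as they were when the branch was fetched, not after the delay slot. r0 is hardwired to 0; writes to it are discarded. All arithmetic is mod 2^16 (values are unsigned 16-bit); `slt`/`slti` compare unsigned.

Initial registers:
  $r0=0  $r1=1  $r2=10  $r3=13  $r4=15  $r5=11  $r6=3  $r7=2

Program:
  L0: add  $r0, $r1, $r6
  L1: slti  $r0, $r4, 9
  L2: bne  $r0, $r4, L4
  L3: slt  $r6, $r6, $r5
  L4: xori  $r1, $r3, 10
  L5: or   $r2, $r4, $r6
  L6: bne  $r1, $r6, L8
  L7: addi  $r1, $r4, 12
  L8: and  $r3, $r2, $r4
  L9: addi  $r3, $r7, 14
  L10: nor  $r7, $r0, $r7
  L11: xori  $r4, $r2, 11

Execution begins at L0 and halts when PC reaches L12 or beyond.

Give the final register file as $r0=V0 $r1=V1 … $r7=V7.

PC=0  add  $r0, $r1, $r6     | $r0=0 $r1=1 $r2=10 $r3=13 $r4=15 $r5=11 $r6=3 $r7=2
PC=1  slti  $r0, $r4, 9      | $r0=0 $r1=1 $r2=10 $r3=13 $r4=15 $r5=11 $r6=3 $r7=2
PC=2  bne  $r0, $r4, L4      | $r0=0 $r1=1 $r2=10 $r3=13 $r4=15 $r5=11 $r6=3 $r7=2  [TAKEN]
PC=3  slt  $r6, $r6, $r5     | $r0=0 $r1=1 $r2=10 $r3=13 $r4=15 $r5=11 $r6=1 $r7=2
PC=4  xori  $r1, $r3, 10     | $r0=0 $r1=7 $r2=10 $r3=13 $r4=15 $r5=11 $r6=1 $r7=2
PC=5  or   $r2, $r4, $r6     | $r0=0 $r1=7 $r2=15 $r3=13 $r4=15 $r5=11 $r6=1 $r7=2
PC=6  bne  $r1, $r6, L8      | $r0=0 $r1=7 $r2=15 $r3=13 $r4=15 $r5=11 $r6=1 $r7=2  [TAKEN]
PC=7  addi  $r1, $r4, 12     | $r0=0 $r1=27 $r2=15 $r3=13 $r4=15 $r5=11 $r6=1 $r7=2
PC=8  and  $r3, $r2, $r4     | $r0=0 $r1=27 $r2=15 $r3=15 $r4=15 $r5=11 $r6=1 $r7=2
PC=9  addi  $r3, $r7, 14     | $r0=0 $r1=27 $r2=15 $r3=16 $r4=15 $r5=11 $r6=1 $r7=2
PC=10 nor  $r7, $r0, $r7     | $r0=0 $r1=27 $r2=15 $r3=16 $r4=15 $r5=11 $r6=1 $r7=65533
PC=11 xori  $r4, $r2, 11     | $r0=0 $r1=27 $r2=15 $r3=16 $r4=4 $r5=11 $r6=1 $r7=65533

$r0=0 $r1=27 $r2=15 $r3=16 $r4=4 $r5=11 $r6=1 $r7=65533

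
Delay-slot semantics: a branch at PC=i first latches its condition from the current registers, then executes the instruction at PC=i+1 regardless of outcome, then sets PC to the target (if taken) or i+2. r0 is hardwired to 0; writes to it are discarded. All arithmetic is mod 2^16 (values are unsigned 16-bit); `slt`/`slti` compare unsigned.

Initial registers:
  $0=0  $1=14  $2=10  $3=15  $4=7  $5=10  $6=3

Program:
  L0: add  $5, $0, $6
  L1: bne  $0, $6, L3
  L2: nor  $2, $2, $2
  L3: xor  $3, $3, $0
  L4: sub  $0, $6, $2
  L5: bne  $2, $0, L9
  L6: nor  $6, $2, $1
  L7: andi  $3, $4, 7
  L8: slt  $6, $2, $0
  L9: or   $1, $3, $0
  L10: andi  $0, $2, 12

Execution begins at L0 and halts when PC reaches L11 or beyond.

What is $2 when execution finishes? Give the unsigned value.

65525

  step pc=0: add  $5, $0, $6  regs=(0,14,10,15,7,3,3)
  step pc=1: bne  $0, $6, L3  cond=T  regs=(0,14,10,15,7,3,3)
  step pc=2: nor  $2, $2, $2  regs=(0,14,65525,15,7,3,3)
  step pc=3: xor  $3, $3, $0  regs=(0,14,65525,15,7,3,3)
  step pc=4: sub  $0, $6, $2  regs=(0,14,65525,15,7,3,3)
  step pc=5: bne  $2, $0, L9  cond=T  regs=(0,14,65525,15,7,3,3)
  step pc=6: nor  $6, $2, $1  regs=(0,14,65525,15,7,3,0)
  step pc=9: or   $1, $3, $0  regs=(0,15,65525,15,7,3,0)
  step pc=10: andi  $0, $2, 12  regs=(0,15,65525,15,7,3,0)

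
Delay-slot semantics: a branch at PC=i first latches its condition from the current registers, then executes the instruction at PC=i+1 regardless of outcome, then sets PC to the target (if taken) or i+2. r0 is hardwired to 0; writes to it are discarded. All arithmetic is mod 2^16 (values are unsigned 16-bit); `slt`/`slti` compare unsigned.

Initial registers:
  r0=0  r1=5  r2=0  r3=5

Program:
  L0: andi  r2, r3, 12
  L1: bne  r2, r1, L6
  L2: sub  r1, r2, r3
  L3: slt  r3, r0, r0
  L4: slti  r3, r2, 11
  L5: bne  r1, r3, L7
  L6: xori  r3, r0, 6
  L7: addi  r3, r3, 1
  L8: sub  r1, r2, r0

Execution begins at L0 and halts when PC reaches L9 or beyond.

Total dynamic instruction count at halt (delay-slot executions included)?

[0] andi  r2, r3, 12  →  {r0:0, r1:5, r2:4, r3:5}
[1] bne  r2, r1, L6  →  {r0:0, r1:5, r2:4, r3:5}  ⟨branch taken⟩
[2] sub  r1, r2, r3  →  {r0:0, r1:65535, r2:4, r3:5}
[6] xori  r3, r0, 6  →  {r0:0, r1:65535, r2:4, r3:6}
[7] addi  r3, r3, 1  →  {r0:0, r1:65535, r2:4, r3:7}
[8] sub  r1, r2, r0  →  {r0:0, r1:4, r2:4, r3:7}

6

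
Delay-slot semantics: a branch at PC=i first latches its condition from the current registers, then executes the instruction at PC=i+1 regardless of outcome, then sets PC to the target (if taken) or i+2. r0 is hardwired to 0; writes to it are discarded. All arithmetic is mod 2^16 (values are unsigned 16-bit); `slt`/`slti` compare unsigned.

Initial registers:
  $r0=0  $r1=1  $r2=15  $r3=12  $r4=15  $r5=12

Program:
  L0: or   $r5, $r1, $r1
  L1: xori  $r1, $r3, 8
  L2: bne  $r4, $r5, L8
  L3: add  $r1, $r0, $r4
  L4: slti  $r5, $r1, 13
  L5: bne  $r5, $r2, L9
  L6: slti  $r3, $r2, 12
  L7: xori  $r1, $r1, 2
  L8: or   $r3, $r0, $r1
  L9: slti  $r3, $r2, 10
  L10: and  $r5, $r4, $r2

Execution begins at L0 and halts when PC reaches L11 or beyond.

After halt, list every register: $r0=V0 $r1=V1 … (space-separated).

$r0=0 $r1=15 $r2=15 $r3=0 $r4=15 $r5=15

[0] or   $r5, $r1, $r1  →  {$r0:0, $r1:1, $r2:15, $r3:12, $r4:15, $r5:1}
[1] xori  $r1, $r3, 8  →  {$r0:0, $r1:4, $r2:15, $r3:12, $r4:15, $r5:1}
[2] bne  $r4, $r5, L8  →  {$r0:0, $r1:4, $r2:15, $r3:12, $r4:15, $r5:1}  ⟨branch taken⟩
[3] add  $r1, $r0, $r4  →  {$r0:0, $r1:15, $r2:15, $r3:12, $r4:15, $r5:1}
[8] or   $r3, $r0, $r1  →  {$r0:0, $r1:15, $r2:15, $r3:15, $r4:15, $r5:1}
[9] slti  $r3, $r2, 10  →  {$r0:0, $r1:15, $r2:15, $r3:0, $r4:15, $r5:1}
[10] and  $r5, $r4, $r2  →  {$r0:0, $r1:15, $r2:15, $r3:0, $r4:15, $r5:15}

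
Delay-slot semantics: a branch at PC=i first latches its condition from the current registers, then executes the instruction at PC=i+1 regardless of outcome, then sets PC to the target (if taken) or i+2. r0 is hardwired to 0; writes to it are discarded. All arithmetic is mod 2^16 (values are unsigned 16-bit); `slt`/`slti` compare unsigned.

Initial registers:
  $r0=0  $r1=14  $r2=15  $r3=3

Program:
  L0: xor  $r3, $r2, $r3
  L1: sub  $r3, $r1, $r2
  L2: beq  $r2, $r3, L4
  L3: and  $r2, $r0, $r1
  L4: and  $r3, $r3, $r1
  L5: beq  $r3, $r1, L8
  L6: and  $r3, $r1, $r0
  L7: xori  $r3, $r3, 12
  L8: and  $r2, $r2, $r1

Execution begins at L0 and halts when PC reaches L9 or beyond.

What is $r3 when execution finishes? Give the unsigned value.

0

#0 xor  $r3, $r2, $r3 ; 0/14/15/12
#1 sub  $r3, $r1, $r2 ; 0/14/15/65535
#2 beq  $r2, $r3, L4 ; 0/14/15/65535 ; →fallthru
#3 and  $r2, $r0, $r1 ; 0/14/0/65535
#4 and  $r3, $r3, $r1 ; 0/14/0/14
#5 beq  $r3, $r1, L8 ; 0/14/0/14 ; →target
#6 and  $r3, $r1, $r0 ; 0/14/0/0
#8 and  $r2, $r2, $r1 ; 0/14/0/0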